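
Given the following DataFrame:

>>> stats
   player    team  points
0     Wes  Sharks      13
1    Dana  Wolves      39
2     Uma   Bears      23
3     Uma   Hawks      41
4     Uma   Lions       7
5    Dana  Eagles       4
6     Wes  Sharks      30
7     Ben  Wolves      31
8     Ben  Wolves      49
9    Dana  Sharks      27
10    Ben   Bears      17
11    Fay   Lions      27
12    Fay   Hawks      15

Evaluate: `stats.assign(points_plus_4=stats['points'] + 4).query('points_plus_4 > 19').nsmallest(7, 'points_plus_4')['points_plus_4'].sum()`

222

add column points_plus_4 = stats['points'] + 4:
   player    team  points  points_plus_4
0     Wes  Sharks      13             17
1    Dana  Wolves      39             43
2     Uma   Bears      23             27
3     Uma   Hawks      41             45
4     Uma   Lions       7             11
5    Dana  Eagles       4              8
6     Wes  Sharks      30             34
7     Ben  Wolves      31             35
8     Ben  Wolves      49             53
9    Dana  Sharks      27             31
10    Ben   Bears      17             21
11    Fay   Lions      27             31
12    Fay   Hawks      15             19
filter rows where points_plus_4 > 19:
   player    team  points  points_plus_4
1    Dana  Wolves      39             43
2     Uma   Bears      23             27
3     Uma   Hawks      41             45
6     Wes  Sharks      30             34
7     Ben  Wolves      31             35
8     Ben  Wolves      49             53
9    Dana  Sharks      27             31
10    Ben   Bears      17             21
11    Fay   Lions      27             31
take 7 rows with smallest points_plus_4:
   player    team  points  points_plus_4
10    Ben   Bears      17             21
2     Uma   Bears      23             27
9    Dana  Sharks      27             31
11    Fay   Lions      27             31
6     Wes  Sharks      30             34
7     Ben  Wolves      31             35
1    Dana  Wolves      39             43
Hence 222.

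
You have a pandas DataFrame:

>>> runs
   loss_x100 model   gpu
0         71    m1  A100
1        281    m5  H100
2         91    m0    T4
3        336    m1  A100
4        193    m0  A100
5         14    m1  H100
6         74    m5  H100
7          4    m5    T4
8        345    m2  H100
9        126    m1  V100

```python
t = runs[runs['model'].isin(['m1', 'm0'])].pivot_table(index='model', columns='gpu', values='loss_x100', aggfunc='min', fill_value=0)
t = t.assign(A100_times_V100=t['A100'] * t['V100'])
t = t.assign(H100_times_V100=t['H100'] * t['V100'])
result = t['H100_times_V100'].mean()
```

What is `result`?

filter rows where model in ['m1', 'm0']:
   loss_x100 model   gpu
0         71    m1  A100
2         91    m0    T4
3        336    m1  A100
4        193    m0  A100
5         14    m1  H100
9        126    m1  V100
pivot: rows=model, cols=gpu, min(loss_x100):
gpu    A100  H100  T4  V100
model                      
m0      193     0  91     0
m1       71    14   0   126
add column A100_times_V100 = t['A100'] * t['V100']:
gpu    A100  H100  T4  V100  A100_times_V100
model                                       
m0      193     0  91     0                0
m1       71    14   0   126             8946
add column H100_times_V100 = t['H100'] * t['V100']:
gpu    A100  H100  T4  V100  A100_times_V100  H100_times_V100
model                                                        
m0      193     0  91     0                0                0
m1       71    14   0   126             8946             1764
Finally, mean of column 'H100_times_V100' = 882.0.

882.0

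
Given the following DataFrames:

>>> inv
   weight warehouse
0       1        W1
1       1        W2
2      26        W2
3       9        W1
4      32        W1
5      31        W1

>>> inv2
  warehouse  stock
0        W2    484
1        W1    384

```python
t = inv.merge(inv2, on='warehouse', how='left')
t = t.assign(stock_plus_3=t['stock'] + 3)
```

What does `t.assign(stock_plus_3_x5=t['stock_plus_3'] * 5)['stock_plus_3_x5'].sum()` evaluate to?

12610

merge on 'warehouse' (how='left') → 6 rows:
   weight warehouse  stock
0       1        W1    384
1       1        W2    484
2      26        W2    484
3       9        W1    384
4      32        W1    384
5      31        W1    384
add column stock_plus_3 = t['stock'] + 3:
   weight warehouse  stock  stock_plus_3
0       1        W1    384           387
1       1        W2    484           487
2      26        W2    484           487
3       9        W1    384           387
4      32        W1    384           387
5      31        W1    384           387
add column stock_plus_3_x5 = t['stock_plus_3'] * 5:
   weight warehouse  stock  stock_plus_3  stock_plus_3_x5
0       1        W1    384           387             1935
1       1        W2    484           487             2435
2      26        W2    484           487             2435
3       9        W1    384           387             1935
4      32        W1    384           387             1935
5      31        W1    384           387             1935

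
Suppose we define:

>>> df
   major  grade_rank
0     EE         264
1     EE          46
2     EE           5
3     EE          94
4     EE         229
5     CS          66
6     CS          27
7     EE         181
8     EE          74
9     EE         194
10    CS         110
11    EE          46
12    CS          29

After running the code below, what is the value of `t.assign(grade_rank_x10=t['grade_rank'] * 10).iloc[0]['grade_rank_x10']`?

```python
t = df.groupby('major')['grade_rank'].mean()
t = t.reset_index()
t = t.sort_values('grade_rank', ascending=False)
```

1258.88888889

group by major, mean of grade_rank:
major
CS     58.000000
EE    125.888889
Name: grade_rank, dtype: float64
reset_index():
  major  grade_rank
0    CS   58.000000
1    EE  125.888889
sort by grade_rank descending:
  major  grade_rank
1    EE  125.888889
0    CS   58.000000
add column grade_rank_x10 = t['grade_rank'] * 10:
  major  grade_rank  grade_rank_x10
1    EE  125.888889     1258.888889
0    CS   58.000000      580.000000
The value at position 0, column 'grade_rank_x10' is 1258.88888889.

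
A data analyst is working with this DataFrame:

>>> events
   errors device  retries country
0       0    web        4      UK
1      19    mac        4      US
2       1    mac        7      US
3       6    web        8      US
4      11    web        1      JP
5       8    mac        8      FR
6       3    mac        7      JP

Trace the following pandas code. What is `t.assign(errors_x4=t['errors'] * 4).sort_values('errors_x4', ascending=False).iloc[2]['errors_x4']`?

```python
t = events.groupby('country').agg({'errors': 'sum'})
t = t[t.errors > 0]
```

32

group by country, sum of errors:
         errors
country        
FR            8
JP           14
UK            0
US           26
filter rows where errors > 0:
         errors
country        
FR            8
JP           14
US           26
add column errors_x4 = t['errors'] * 4:
         errors  errors_x4
country                   
FR            8         32
JP           14         56
US           26        104
sort by errors_x4 descending:
         errors  errors_x4
country                   
US           26        104
JP           14         56
FR            8         32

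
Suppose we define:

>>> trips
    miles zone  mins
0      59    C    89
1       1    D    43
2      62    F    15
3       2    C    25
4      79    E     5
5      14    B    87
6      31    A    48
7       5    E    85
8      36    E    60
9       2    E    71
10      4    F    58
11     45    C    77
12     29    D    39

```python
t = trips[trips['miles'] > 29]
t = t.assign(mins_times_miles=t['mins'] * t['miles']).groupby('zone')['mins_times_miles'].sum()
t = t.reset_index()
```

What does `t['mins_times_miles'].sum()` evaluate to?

filter rows where miles > 29:
    miles zone  mins
0      59    C    89
2      62    F    15
4      79    E     5
6      31    A    48
8      36    E    60
11     45    C    77
add column mins_times_miles = t['mins'] * t['miles']:
    miles zone  mins  mins_times_miles
0      59    C    89              5251
2      62    F    15               930
4      79    E     5               395
6      31    A    48              1488
8      36    E    60              2160
11     45    C    77              3465
group by zone, sum of mins_times_miles:
zone
A    1488
C    8716
E    2555
F     930
Name: mins_times_miles, dtype: int64
reset_index():
  zone  mins_times_miles
0    A              1488
1    C              8716
2    E              2555
3    F               930

13689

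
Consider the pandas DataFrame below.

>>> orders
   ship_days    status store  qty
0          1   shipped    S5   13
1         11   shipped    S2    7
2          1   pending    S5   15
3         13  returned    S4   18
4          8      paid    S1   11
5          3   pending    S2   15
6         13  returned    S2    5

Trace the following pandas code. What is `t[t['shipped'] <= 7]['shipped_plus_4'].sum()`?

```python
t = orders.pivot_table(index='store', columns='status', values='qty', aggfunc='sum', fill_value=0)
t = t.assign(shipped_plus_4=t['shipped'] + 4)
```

19

pivot: rows=store, cols=status, sum(qty):
status  paid  pending  returned  shipped
store                                   
S1        11        0         0        0
S2         0       15         5        7
S4         0        0        18        0
S5         0       15         0       13
add column shipped_plus_4 = t['shipped'] + 4:
status  paid  pending  returned  shipped  shipped_plus_4
store                                                   
S1        11        0         0        0               4
S2         0       15         5        7              11
S4         0        0        18        0               4
S5         0       15         0       13              17
filter rows where shipped <= 7:
status  paid  pending  returned  shipped  shipped_plus_4
store                                                   
S1        11        0         0        0               4
S2         0       15         5        7              11
S4         0        0        18        0               4
Finally, sum of column 'shipped_plus_4' = 19.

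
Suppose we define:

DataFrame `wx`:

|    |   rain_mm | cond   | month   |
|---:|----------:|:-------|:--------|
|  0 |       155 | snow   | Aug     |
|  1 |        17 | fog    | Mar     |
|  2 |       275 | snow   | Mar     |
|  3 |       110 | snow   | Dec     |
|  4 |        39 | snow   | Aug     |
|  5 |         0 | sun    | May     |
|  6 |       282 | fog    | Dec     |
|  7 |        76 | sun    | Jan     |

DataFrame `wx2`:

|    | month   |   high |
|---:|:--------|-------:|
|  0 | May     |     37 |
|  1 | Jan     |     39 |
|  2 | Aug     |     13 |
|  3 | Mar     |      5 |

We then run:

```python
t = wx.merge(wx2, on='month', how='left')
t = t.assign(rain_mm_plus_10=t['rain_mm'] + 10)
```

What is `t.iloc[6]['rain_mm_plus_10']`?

292

merge on 'month' (how='left') → 8 rows:
   rain_mm  cond month  high
0      155  snow   Aug  13.0
1       17   fog   Mar   5.0
2      275  snow   Mar   5.0
3      110  snow   Dec   NaN
4       39  snow   Aug  13.0
5        0   sun   May  37.0
6      282   fog   Dec   NaN
7       76   sun   Jan  39.0
add column rain_mm_plus_10 = t['rain_mm'] + 10:
   rain_mm  cond month  high  rain_mm_plus_10
0      155  snow   Aug  13.0              165
1       17   fog   Mar   5.0               27
2      275  snow   Mar   5.0              285
3      110  snow   Dec   NaN              120
4       39  snow   Aug  13.0               49
5        0   sun   May  37.0               10
6      282   fog   Dec   NaN              292
7       76   sun   Jan  39.0               86
Reading off the value at position 6, column 'rain_mm_plus_10', we get 292.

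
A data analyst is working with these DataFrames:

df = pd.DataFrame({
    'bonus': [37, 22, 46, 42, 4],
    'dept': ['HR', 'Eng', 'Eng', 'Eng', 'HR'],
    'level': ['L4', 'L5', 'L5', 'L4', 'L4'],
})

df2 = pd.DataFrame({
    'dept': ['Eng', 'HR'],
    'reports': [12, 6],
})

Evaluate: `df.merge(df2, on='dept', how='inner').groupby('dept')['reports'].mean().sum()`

18.0

merge on 'dept' (how='inner') → 5 rows:
   bonus dept level  reports
0     37   HR    L4        6
1     22  Eng    L5       12
2     46  Eng    L5       12
3     42  Eng    L4       12
4      4   HR    L4        6
group by dept, mean of reports:
dept
Eng    12.0
HR      6.0
Name: reports, dtype: float64
sum of the resulting series → 18.0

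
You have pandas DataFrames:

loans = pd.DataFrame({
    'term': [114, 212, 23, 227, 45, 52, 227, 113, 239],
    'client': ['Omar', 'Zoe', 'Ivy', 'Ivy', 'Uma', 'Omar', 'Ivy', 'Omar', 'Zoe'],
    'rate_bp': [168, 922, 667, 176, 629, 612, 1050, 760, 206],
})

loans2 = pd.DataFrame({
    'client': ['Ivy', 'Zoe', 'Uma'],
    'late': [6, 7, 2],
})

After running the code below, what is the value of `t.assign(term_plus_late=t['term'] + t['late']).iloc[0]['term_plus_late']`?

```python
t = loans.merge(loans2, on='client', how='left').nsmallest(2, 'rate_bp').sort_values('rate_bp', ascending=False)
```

233.0

merge on 'client' (how='left') → 9 rows:
   term client  rate_bp  late
0   114   Omar      168   NaN
1   212    Zoe      922   7.0
2    23    Ivy      667   6.0
3   227    Ivy      176   6.0
4    45    Uma      629   2.0
5    52   Omar      612   NaN
6   227    Ivy     1050   6.0
7   113   Omar      760   NaN
8   239    Zoe      206   7.0
take 2 rows with smallest rate_bp:
   term client  rate_bp  late
0   114   Omar      168   NaN
3   227    Ivy      176   6.0
sort by rate_bp descending:
   term client  rate_bp  late
3   227    Ivy      176   6.0
0   114   Omar      168   NaN
add column term_plus_late = t['term'] + t['late']:
   term client  rate_bp  late  term_plus_late
3   227    Ivy      176   6.0           233.0
0   114   Omar      168   NaN             NaN
Reading off the value at position 0, column 'term_plus_late', we get 233.0.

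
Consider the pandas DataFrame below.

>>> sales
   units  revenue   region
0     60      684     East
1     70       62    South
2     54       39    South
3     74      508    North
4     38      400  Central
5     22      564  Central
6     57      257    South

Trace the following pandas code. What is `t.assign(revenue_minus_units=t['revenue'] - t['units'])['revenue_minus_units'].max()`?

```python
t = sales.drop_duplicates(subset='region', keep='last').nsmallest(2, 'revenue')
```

434

drop duplicate region (keep=last):
   units  revenue   region
0     60      684     East
3     74      508    North
5     22      564  Central
6     57      257    South
take 2 rows with smallest revenue:
   units  revenue region
6     57      257  South
3     74      508  North
add column revenue_minus_units = t['revenue'] - t['units']:
   units  revenue region  revenue_minus_units
6     57      257  South                  200
3     74      508  North                  434
Hence 434.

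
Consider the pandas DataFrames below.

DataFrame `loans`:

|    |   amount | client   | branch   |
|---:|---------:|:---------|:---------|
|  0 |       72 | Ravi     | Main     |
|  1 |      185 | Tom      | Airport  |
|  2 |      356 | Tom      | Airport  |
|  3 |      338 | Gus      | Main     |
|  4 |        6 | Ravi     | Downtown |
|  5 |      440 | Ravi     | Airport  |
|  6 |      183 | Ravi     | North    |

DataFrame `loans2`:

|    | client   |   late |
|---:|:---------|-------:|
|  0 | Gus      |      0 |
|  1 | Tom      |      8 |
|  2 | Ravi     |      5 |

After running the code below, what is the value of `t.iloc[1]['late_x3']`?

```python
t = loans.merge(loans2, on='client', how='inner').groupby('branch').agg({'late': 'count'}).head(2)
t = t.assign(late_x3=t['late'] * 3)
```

merge on 'client' (how='inner') → 7 rows:
   amount client    branch  late
0      72   Ravi      Main     5
1     185    Tom   Airport     8
2     356    Tom   Airport     8
3     338    Gus      Main     0
4       6   Ravi  Downtown     5
5     440   Ravi   Airport     5
6     183   Ravi     North     5
group by branch, count of late:
          late
branch        
Airport      3
Downtown     1
Main         2
North        1
take first 2 rows:
          late
branch        
Airport      3
Downtown     1
add column late_x3 = t['late'] * 3:
          late  late_x3
branch                 
Airport      3        9
Downtown     1        3
Then the value at position 1, column 'late_x3': 3

3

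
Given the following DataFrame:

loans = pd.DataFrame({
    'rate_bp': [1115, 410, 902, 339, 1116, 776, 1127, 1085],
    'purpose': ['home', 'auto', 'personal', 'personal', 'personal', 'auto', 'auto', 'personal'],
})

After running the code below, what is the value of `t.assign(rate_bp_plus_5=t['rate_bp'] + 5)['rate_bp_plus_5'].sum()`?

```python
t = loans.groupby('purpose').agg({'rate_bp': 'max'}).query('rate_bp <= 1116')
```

2241

group by purpose, max of rate_bp:
          rate_bp
purpose          
auto         1127
home         1115
personal     1116
filter rows where rate_bp <= 1116:
          rate_bp
purpose          
home         1115
personal     1116
add column rate_bp_plus_5 = t['rate_bp'] + 5:
          rate_bp  rate_bp_plus_5
purpose                          
home         1115            1120
personal     1116            1121
So sum() = 2241.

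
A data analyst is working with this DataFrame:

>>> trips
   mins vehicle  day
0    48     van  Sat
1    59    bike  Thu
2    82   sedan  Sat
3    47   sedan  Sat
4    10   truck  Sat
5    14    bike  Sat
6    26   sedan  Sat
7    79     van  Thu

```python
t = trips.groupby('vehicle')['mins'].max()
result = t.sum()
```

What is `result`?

230

group by vehicle, max of mins:
vehicle
bike     59
sedan    82
truck    10
van      79
Name: mins, dtype: int64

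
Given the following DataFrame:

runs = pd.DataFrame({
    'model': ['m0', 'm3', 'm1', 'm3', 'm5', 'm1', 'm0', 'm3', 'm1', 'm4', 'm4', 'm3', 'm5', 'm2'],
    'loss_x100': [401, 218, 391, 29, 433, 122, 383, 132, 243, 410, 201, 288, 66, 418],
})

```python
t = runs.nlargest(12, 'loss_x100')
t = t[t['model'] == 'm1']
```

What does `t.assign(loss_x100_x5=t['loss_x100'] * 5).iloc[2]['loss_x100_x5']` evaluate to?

take 12 rows with largest loss_x100:
   model  loss_x100
4     m5        433
13    m2        418
9     m4        410
0     m0        401
2     m1        391
6     m0        383
11    m3        288
8     m1        243
1     m3        218
10    m4        201
7     m3        132
5     m1        122
filter rows where model == 'm1':
  model  loss_x100
2    m1        391
8    m1        243
5    m1        122
add column loss_x100_x5 = t['loss_x100'] * 5:
  model  loss_x100  loss_x100_x5
2    m1        391          1955
8    m1        243          1215
5    m1        122           610

610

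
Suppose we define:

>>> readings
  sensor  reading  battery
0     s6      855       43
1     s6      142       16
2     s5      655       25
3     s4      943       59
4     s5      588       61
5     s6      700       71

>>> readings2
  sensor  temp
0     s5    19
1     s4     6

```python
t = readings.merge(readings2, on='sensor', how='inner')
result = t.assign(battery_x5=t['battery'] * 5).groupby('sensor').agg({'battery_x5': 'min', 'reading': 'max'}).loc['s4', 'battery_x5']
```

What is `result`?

merge on 'sensor' (how='inner') → 3 rows:
  sensor  reading  battery  temp
0     s5      655       25    19
1     s4      943       59     6
2     s5      588       61    19
add column battery_x5 = t['battery'] * 5:
  sensor  reading  battery  temp  battery_x5
0     s5      655       25    19         125
1     s4      943       59     6         295
2     s5      588       61    19         305
group by sensor: min(battery_x5), max(reading):
        battery_x5  reading
sensor                     
s4             295      943
s5             125      655

295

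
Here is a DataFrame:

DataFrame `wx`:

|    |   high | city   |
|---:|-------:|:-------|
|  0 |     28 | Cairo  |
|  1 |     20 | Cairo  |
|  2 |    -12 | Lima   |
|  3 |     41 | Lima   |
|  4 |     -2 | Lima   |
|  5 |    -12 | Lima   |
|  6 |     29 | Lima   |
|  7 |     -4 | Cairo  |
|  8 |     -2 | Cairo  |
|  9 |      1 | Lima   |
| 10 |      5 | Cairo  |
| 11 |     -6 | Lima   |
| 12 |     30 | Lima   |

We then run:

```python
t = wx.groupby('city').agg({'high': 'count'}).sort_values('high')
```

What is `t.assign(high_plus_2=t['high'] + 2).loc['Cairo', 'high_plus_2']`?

7

group by city, count of high:
       high
city       
Cairo     5
Lima      8
sort by high:
       high
city       
Cairo     5
Lima      8
add column high_plus_2 = t['high'] + 2:
       high  high_plus_2
city                    
Cairo     5            7
Lima      8           10
So loc['Cairo', 'high_plus_2'] = 7.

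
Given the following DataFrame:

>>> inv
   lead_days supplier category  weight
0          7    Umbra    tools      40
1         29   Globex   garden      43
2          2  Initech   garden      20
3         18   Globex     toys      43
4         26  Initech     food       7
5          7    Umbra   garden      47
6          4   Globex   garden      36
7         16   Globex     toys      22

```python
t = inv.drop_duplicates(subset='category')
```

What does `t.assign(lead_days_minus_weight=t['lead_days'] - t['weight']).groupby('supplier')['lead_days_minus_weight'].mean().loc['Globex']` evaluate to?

drop duplicate category (keep=first):
   lead_days supplier category  weight
0          7    Umbra    tools      40
1         29   Globex   garden      43
3         18   Globex     toys      43
4         26  Initech     food       7
add column lead_days_minus_weight = t['lead_days'] - t['weight']:
   lead_days supplier category  weight  lead_days_minus_weight
0          7    Umbra    tools      40                     -33
1         29   Globex   garden      43                     -14
3         18   Globex     toys      43                     -25
4         26  Initech     food       7                      19
group by supplier, mean of lead_days_minus_weight:
supplier
Globex    -19.5
Initech    19.0
Umbra     -33.0
Name: lead_days_minus_weight, dtype: float64
Finally, value at index 'Globex' = -19.5.

-19.5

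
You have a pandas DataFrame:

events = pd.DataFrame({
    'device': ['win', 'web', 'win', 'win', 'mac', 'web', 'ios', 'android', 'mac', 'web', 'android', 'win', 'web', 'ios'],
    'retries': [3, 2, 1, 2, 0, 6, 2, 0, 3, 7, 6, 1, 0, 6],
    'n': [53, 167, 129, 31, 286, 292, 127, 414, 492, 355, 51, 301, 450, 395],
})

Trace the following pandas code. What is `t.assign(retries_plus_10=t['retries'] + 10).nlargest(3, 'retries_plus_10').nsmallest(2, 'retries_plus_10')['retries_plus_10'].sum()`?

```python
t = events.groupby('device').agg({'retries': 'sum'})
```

group by device, sum of retries:
         retries
device          
android        6
ios            8
mac            3
web           15
win            7
add column retries_plus_10 = t['retries'] + 10:
         retries  retries_plus_10
device                           
android        6               16
ios            8               18
mac            3               13
web           15               25
win            7               17
take 3 rows with largest retries_plus_10:
        retries  retries_plus_10
device                          
web          15               25
ios           8               18
win           7               17
take 2 rows with smallest retries_plus_10:
        retries  retries_plus_10
device                          
win           7               17
ios           8               18

35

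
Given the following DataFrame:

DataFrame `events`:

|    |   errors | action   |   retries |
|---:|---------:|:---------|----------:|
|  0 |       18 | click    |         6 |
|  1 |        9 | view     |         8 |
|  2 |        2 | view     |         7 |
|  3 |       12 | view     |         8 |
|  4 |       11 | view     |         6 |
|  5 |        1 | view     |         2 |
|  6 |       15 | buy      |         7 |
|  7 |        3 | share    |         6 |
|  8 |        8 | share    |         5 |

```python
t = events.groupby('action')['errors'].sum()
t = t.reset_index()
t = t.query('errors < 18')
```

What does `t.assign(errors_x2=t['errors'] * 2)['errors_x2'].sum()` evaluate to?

group by action, sum of errors:
action
buy      15
click    18
share    11
view     35
Name: errors, dtype: int64
reset_index():
  action  errors
0    buy      15
1  click      18
2  share      11
3   view      35
filter rows where errors < 18:
  action  errors
0    buy      15
2  share      11
add column errors_x2 = t['errors'] * 2:
  action  errors  errors_x2
0    buy      15         30
2  share      11         22

52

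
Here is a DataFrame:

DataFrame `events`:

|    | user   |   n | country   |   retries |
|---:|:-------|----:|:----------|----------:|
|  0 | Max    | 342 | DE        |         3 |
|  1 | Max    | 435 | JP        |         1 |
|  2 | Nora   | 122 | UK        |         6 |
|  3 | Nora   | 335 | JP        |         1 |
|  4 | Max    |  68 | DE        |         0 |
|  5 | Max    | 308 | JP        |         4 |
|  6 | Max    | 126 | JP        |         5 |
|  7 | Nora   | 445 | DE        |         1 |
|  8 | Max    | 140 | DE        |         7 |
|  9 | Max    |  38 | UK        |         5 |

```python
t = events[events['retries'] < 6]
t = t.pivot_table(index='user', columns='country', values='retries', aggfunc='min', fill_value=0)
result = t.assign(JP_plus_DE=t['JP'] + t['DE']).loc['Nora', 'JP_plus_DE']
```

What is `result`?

filter rows where retries < 6:
   user    n country  retries
0   Max  342      DE        3
1   Max  435      JP        1
3  Nora  335      JP        1
4   Max   68      DE        0
5   Max  308      JP        4
6   Max  126      JP        5
7  Nora  445      DE        1
9   Max   38      UK        5
pivot: rows=user, cols=country, min(retries):
country  DE  JP  UK
user               
Max       0   1   5
Nora      1   1   0
add column JP_plus_DE = t['JP'] + t['DE']:
country  DE  JP  UK  JP_plus_DE
user                           
Max       0   1   5           1
Nora      1   1   0           2
Reading off the value at row 'Nora', column 'JP_plus_DE', we get 2.

2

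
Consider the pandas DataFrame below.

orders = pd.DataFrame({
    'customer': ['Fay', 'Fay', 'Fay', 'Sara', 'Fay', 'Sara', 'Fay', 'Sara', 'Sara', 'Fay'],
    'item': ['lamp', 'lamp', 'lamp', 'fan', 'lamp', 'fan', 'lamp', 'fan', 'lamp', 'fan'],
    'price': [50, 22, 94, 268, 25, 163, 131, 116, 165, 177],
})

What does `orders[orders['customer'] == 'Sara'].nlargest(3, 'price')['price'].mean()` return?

198.666666667

filter rows where customer == 'Sara':
  customer  item  price
3     Sara   fan    268
5     Sara   fan    163
7     Sara   fan    116
8     Sara  lamp    165
take 3 rows with largest price:
  customer  item  price
3     Sara   fan    268
8     Sara  lamp    165
5     Sara   fan    163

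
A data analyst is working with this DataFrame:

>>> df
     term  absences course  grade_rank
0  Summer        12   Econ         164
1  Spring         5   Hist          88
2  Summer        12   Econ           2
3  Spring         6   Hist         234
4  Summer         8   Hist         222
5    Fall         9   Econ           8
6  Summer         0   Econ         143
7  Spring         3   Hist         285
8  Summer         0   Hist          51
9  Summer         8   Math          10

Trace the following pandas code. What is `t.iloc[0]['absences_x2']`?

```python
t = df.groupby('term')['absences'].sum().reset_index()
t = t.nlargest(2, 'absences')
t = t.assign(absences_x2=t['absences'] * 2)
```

80

group by term, sum of absences:
term
Fall       9
Spring    14
Summer    40
Name: absences, dtype: int64
reset_index():
     term  absences
0    Fall         9
1  Spring        14
2  Summer        40
take 2 rows with largest absences:
     term  absences
2  Summer        40
1  Spring        14
add column absences_x2 = t['absences'] * 2:
     term  absences  absences_x2
2  Summer        40           80
1  Spring        14           28
The value at position 0, column 'absences_x2' is 80.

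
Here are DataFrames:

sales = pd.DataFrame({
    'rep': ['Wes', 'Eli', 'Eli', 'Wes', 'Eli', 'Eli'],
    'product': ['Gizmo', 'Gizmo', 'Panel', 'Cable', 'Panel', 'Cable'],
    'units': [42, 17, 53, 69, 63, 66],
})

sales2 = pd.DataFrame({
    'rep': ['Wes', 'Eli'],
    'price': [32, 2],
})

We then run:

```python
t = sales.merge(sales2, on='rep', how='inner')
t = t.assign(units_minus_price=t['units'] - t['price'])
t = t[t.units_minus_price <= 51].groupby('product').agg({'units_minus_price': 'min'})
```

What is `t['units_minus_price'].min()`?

10

merge on 'rep' (how='inner') → 6 rows:
   rep product  units  price
0  Wes   Gizmo     42     32
1  Eli   Gizmo     17      2
2  Eli   Panel     53      2
3  Wes   Cable     69     32
4  Eli   Panel     63      2
5  Eli   Cable     66      2
add column units_minus_price = t['units'] - t['price']:
   rep product  units  price  units_minus_price
0  Wes   Gizmo     42     32                 10
1  Eli   Gizmo     17      2                 15
2  Eli   Panel     53      2                 51
3  Wes   Cable     69     32                 37
4  Eli   Panel     63      2                 61
5  Eli   Cable     66      2                 64
filter rows where units_minus_price <= 51:
   rep product  units  price  units_minus_price
0  Wes   Gizmo     42     32                 10
1  Eli   Gizmo     17      2                 15
2  Eli   Panel     53      2                 51
3  Wes   Cable     69     32                 37
group by product, min of units_minus_price:
         units_minus_price
product                   
Cable                   37
Gizmo                   10
Panel                   51
The min of column 'units_minus_price' is 10.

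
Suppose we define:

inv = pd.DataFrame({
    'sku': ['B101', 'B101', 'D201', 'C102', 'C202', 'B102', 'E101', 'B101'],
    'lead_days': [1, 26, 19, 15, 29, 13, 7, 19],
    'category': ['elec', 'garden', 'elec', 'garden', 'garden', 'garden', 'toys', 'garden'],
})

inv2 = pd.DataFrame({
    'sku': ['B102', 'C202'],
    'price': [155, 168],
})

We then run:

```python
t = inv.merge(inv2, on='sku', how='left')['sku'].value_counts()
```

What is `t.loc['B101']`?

3

merge on 'sku' (how='left') → 8 rows:
    sku  lead_days category  price
0  B101          1     elec    NaN
1  B101         26   garden    NaN
2  D201         19     elec    NaN
3  C102         15   garden    NaN
4  C202         29   garden  168.0
5  B102         13   garden  155.0
6  E101          7     toys    NaN
7  B101         19   garden    NaN
value_counts of sku:
sku
B101    3
D201    1
C102    1
C202    1
B102    1
E101    1
Name: count, dtype: int64
Finally, value at index 'B101' = 3.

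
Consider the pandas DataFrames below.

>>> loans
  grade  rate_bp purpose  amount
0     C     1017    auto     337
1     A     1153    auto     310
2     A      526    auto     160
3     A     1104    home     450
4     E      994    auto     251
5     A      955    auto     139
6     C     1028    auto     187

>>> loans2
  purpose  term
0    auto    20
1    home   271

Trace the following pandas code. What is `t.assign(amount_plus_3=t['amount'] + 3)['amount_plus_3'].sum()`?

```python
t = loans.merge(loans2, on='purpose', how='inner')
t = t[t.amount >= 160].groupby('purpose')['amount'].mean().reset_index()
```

merge on 'purpose' (how='inner') → 7 rows:
  grade  rate_bp purpose  amount  term
0     C     1017    auto     337    20
1     A     1153    auto     310    20
2     A      526    auto     160    20
3     A     1104    home     450   271
4     E      994    auto     251    20
5     A      955    auto     139    20
6     C     1028    auto     187    20
filter rows where amount >= 160:
  grade  rate_bp purpose  amount  term
0     C     1017    auto     337    20
1     A     1153    auto     310    20
2     A      526    auto     160    20
3     A     1104    home     450   271
4     E      994    auto     251    20
6     C     1028    auto     187    20
group by purpose, mean of amount:
purpose
auto    249.0
home    450.0
Name: amount, dtype: float64
reset_index():
  purpose  amount
0    auto   249.0
1    home   450.0
add column amount_plus_3 = t['amount'] + 3:
  purpose  amount  amount_plus_3
0    auto   249.0          252.0
1    home   450.0          453.0
sum of column 'amount_plus_3' → 705.0

705.0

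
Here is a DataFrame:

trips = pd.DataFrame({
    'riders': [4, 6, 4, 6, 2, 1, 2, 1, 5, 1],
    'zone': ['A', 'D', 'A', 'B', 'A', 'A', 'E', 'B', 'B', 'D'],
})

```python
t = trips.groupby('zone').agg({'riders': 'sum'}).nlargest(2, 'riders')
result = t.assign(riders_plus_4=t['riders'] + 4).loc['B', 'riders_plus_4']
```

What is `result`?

group by zone, sum of riders:
      riders
zone        
A         11
B         12
D          7
E          2
take 2 rows with largest riders:
      riders
zone        
B         12
A         11
add column riders_plus_4 = t['riders'] + 4:
      riders  riders_plus_4
zone                       
B         12             16
A         11             15
Taking the value at row 'B', column 'riders_plus_4' gives 16.

16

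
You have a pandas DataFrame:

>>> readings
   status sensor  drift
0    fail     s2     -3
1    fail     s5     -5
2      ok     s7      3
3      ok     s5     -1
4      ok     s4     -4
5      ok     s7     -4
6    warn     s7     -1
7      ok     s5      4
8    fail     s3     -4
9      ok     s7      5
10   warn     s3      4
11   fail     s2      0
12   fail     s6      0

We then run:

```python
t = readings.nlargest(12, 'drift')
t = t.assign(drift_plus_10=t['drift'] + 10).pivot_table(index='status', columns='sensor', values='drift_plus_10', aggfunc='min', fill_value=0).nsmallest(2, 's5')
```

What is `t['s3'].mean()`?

10.0

take 12 rows with largest drift:
   status sensor  drift
9      ok     s7      5
7      ok     s5      4
10   warn     s3      4
2      ok     s7      3
11   fail     s2      0
12   fail     s6      0
3      ok     s5     -1
6    warn     s7     -1
0    fail     s2     -3
4      ok     s4     -4
5      ok     s7     -4
8    fail     s3     -4
add column drift_plus_10 = t['drift'] + 10:
   status sensor  drift  drift_plus_10
9      ok     s7      5             15
7      ok     s5      4             14
10   warn     s3      4             14
2      ok     s7      3             13
11   fail     s2      0             10
12   fail     s6      0             10
3      ok     s5     -1              9
6    warn     s7     -1              9
0    fail     s2     -3              7
4      ok     s4     -4              6
5      ok     s7     -4              6
8    fail     s3     -4              6
pivot: rows=status, cols=sensor, min(drift_plus_10):
sensor  s2  s3  s4  s5  s6  s7
status                        
fail     7   6   0   0  10   0
ok       0   0   6   9   0   6
warn     0  14   0   0   0   9
take 2 rows with smallest s5:
sensor  s2  s3  s4  s5  s6  s7
status                        
fail     7   6   0   0  10   0
warn     0  14   0   0   0   9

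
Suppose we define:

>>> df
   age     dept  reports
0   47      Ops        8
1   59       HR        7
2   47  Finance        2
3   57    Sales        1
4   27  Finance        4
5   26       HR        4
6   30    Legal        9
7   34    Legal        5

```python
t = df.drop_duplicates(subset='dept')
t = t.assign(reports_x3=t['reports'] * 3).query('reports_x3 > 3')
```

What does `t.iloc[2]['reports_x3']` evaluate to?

drop duplicate dept (keep=first):
   age     dept  reports
0   47      Ops        8
1   59       HR        7
2   47  Finance        2
3   57    Sales        1
6   30    Legal        9
add column reports_x3 = t['reports'] * 3:
   age     dept  reports  reports_x3
0   47      Ops        8          24
1   59       HR        7          21
2   47  Finance        2           6
3   57    Sales        1           3
6   30    Legal        9          27
filter rows where reports_x3 > 3:
   age     dept  reports  reports_x3
0   47      Ops        8          24
1   59       HR        7          21
2   47  Finance        2           6
6   30    Legal        9          27

6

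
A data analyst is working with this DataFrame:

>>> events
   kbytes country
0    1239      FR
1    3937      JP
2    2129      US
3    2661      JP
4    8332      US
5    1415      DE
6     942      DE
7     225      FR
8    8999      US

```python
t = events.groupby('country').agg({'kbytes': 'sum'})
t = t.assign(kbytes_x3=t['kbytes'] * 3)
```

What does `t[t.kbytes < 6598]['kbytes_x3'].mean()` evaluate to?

group by country, sum of kbytes:
         kbytes
country        
DE         2357
FR         1464
JP         6598
US        19460
add column kbytes_x3 = t['kbytes'] * 3:
         kbytes  kbytes_x3
country                   
DE         2357       7071
FR         1464       4392
JP         6598      19794
US        19460      58380
filter rows where kbytes < 6598:
         kbytes  kbytes_x3
country                   
DE         2357       7071
FR         1464       4392

5731.5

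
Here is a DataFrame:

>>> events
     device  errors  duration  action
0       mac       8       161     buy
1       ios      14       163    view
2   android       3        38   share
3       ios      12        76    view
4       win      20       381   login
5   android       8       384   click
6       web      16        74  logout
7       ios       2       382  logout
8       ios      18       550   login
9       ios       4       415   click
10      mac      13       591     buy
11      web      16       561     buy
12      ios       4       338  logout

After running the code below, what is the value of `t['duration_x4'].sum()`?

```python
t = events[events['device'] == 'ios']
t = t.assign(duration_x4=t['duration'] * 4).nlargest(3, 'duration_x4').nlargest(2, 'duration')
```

3860

filter rows where device == 'ios':
   device  errors  duration  action
1     ios      14       163    view
3     ios      12        76    view
7     ios       2       382  logout
8     ios      18       550   login
9     ios       4       415   click
12    ios       4       338  logout
add column duration_x4 = t['duration'] * 4:
   device  errors  duration  action  duration_x4
1     ios      14       163    view          652
3     ios      12        76    view          304
7     ios       2       382  logout         1528
8     ios      18       550   login         2200
9     ios       4       415   click         1660
12    ios       4       338  logout         1352
take 3 rows with largest duration_x4:
  device  errors  duration  action  duration_x4
8    ios      18       550   login         2200
9    ios       4       415   click         1660
7    ios       2       382  logout         1528
take 2 rows with largest duration:
  device  errors  duration action  duration_x4
8    ios      18       550  login         2200
9    ios       4       415  click         1660
Finally, sum of column 'duration_x4' = 3860.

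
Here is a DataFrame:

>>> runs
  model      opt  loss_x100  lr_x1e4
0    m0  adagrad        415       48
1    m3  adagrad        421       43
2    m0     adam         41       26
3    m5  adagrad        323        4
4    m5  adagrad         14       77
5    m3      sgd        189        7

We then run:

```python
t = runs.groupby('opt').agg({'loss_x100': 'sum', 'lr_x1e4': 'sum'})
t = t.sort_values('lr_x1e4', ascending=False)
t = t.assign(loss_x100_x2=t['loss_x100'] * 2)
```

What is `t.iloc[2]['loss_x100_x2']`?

group by opt: sum(loss_x100), sum(lr_x1e4):
         loss_x100  lr_x1e4
opt                        
adagrad       1173      172
adam            41       26
sgd            189        7
sort by lr_x1e4 descending:
         loss_x100  lr_x1e4
opt                        
adagrad       1173      172
adam            41       26
sgd            189        7
add column loss_x100_x2 = t['loss_x100'] * 2:
         loss_x100  lr_x1e4  loss_x100_x2
opt                                      
adagrad       1173      172          2346
adam            41       26            82
sgd            189        7           378
So iloc[2]['loss_x100_x2'] = 378.

378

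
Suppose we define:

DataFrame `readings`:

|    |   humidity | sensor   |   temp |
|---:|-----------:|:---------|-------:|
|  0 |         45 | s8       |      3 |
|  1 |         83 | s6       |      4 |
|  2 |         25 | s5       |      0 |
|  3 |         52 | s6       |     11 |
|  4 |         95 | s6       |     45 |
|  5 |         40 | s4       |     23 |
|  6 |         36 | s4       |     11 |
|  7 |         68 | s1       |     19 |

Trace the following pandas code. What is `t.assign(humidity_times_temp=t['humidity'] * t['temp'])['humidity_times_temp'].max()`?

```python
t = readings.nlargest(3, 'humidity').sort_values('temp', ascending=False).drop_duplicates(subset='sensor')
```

4275

take 3 rows with largest humidity:
   humidity sensor  temp
4        95     s6    45
1        83     s6     4
7        68     s1    19
sort by temp descending:
   humidity sensor  temp
4        95     s6    45
7        68     s1    19
1        83     s6     4
drop duplicate sensor (keep=first):
   humidity sensor  temp
4        95     s6    45
7        68     s1    19
add column humidity_times_temp = t['humidity'] * t['temp']:
   humidity sensor  temp  humidity_times_temp
4        95     s6    45                 4275
7        68     s1    19                 1292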